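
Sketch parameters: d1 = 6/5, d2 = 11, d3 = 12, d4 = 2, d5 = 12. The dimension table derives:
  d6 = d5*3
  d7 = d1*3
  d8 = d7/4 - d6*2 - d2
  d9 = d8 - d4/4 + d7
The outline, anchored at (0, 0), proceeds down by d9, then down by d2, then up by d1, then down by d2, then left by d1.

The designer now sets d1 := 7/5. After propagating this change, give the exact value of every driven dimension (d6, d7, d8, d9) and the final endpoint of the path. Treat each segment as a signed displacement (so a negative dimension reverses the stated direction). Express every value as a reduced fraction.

Apply edit: d1 := 7/5
  d6 = d5*3 = 36
  d7 = d1*3 = 21/5
  d8 = d7/4 - d6*2 - d2 = -1639/20
  d9 = d8 - d4/4 + d7 = -313/4
Walk from origin (0, 0):
  seg 1: down by d9 = -313/4 → (0, 313/4)
  seg 2: down by d2 = 11 → (0, 269/4)
  seg 3: up by d1 = 7/5 → (0, 1373/20)
  seg 4: down by d2 = 11 → (0, 1153/20)
  seg 5: left by d1 = 7/5 → (-7/5, 1153/20)

d6 = 36
d7 = 21/5
d8 = -1639/20
d9 = -313/4
endpoint = (-7/5, 1153/20)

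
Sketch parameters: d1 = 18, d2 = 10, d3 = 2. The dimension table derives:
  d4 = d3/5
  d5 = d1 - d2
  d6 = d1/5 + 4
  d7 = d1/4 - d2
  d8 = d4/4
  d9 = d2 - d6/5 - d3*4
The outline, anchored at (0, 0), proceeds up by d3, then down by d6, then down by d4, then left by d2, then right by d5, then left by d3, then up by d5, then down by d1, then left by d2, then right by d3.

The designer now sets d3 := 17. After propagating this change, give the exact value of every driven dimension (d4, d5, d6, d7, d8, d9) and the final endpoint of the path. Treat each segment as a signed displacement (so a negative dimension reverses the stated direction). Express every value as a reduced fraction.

d4 = 17/5
d5 = 8
d6 = 38/5
d7 = -11/2
d8 = 17/20
d9 = -1488/25
endpoint = (-12, -4)

Apply edit: d3 := 17
  d4 = d3/5 = 17/5
  d5 = d1 - d2 = 8
  d6 = d1/5 + 4 = 38/5
  d7 = d1/4 - d2 = -11/2
  d8 = d4/4 = 17/20
  d9 = d2 - d6/5 - d3*4 = -1488/25
Walk from origin (0, 0):
  seg 1: up by d3 = 17 → (0, 17)
  seg 2: down by d6 = 38/5 → (0, 47/5)
  seg 3: down by d4 = 17/5 → (0, 6)
  seg 4: left by d2 = 10 → (-10, 6)
  seg 5: right by d5 = 8 → (-2, 6)
  seg 6: left by d3 = 17 → (-19, 6)
  seg 7: up by d5 = 8 → (-19, 14)
  seg 8: down by d1 = 18 → (-19, -4)
  seg 9: left by d2 = 10 → (-29, -4)
  seg 10: right by d3 = 17 → (-12, -4)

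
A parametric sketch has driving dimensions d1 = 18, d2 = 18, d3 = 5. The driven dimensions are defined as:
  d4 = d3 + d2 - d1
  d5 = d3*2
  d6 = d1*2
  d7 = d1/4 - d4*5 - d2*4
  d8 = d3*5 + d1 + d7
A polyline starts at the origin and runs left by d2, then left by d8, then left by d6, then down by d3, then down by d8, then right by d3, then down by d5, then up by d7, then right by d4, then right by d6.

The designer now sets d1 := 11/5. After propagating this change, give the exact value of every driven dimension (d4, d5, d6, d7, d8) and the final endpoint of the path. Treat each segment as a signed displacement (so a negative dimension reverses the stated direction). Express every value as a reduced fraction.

d4 = 104/5
d5 = 10
d6 = 22/5
d7 = -3509/20
d8 = -593/4
endpoint = (3121/20, -211/5)

Apply edit: d1 := 11/5
  d4 = d3 + d2 - d1 = 104/5
  d5 = d3*2 = 10
  d6 = d1*2 = 22/5
  d7 = d1/4 - d4*5 - d2*4 = -3509/20
  d8 = d3*5 + d1 + d7 = -593/4
Walk from origin (0, 0):
  seg 1: left by d2 = 18 → (-18, 0)
  seg 2: left by d8 = -593/4 → (521/4, 0)
  seg 3: left by d6 = 22/5 → (2517/20, 0)
  seg 4: down by d3 = 5 → (2517/20, -5)
  seg 5: down by d8 = -593/4 → (2517/20, 573/4)
  seg 6: right by d3 = 5 → (2617/20, 573/4)
  seg 7: down by d5 = 10 → (2617/20, 533/4)
  seg 8: up by d7 = -3509/20 → (2617/20, -211/5)
  seg 9: right by d4 = 104/5 → (3033/20, -211/5)
  seg 10: right by d6 = 22/5 → (3121/20, -211/5)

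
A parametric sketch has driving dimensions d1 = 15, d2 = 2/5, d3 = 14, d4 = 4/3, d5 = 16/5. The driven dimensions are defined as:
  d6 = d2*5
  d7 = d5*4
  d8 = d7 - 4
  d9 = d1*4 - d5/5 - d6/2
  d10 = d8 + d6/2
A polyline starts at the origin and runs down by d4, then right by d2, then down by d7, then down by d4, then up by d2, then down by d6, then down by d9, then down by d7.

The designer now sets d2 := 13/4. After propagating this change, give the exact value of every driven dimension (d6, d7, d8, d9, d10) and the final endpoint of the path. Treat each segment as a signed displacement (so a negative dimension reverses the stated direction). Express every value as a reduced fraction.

d6 = 65/4
d7 = 64/5
d8 = 44/5
d9 = 10247/200
d10 = 677/40
endpoint = (13/4, -55501/600)

Apply edit: d2 := 13/4
  d6 = d2*5 = 65/4
  d7 = d5*4 = 64/5
  d8 = d7 - 4 = 44/5
  d9 = d1*4 - d5/5 - d6/2 = 10247/200
  d10 = d8 + d6/2 = 677/40
Walk from origin (0, 0):
  seg 1: down by d4 = 4/3 → (0, -4/3)
  seg 2: right by d2 = 13/4 → (13/4, -4/3)
  seg 3: down by d7 = 64/5 → (13/4, -212/15)
  seg 4: down by d4 = 4/3 → (13/4, -232/15)
  seg 5: up by d2 = 13/4 → (13/4, -733/60)
  seg 6: down by d6 = 65/4 → (13/4, -427/15)
  seg 7: down by d9 = 10247/200 → (13/4, -47821/600)
  seg 8: down by d7 = 64/5 → (13/4, -55501/600)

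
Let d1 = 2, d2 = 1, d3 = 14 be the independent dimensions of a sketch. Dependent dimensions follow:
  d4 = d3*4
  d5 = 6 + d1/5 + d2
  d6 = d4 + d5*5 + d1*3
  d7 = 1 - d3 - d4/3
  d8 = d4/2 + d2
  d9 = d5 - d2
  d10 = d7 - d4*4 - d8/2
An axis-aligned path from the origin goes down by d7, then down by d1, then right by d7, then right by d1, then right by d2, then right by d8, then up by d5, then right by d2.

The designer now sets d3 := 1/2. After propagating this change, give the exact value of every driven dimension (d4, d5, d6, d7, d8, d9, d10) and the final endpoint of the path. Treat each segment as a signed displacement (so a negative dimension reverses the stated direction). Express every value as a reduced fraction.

Apply edit: d3 := 1/2
  d4 = d3*4 = 2
  d5 = 6 + d1/5 + d2 = 37/5
  d6 = d4 + d5*5 + d1*3 = 45
  d7 = 1 - d3 - d4/3 = -1/6
  d8 = d4/2 + d2 = 2
  d9 = d5 - d2 = 32/5
  d10 = d7 - d4*4 - d8/2 = -55/6
Walk from origin (0, 0):
  seg 1: down by d7 = -1/6 → (0, 1/6)
  seg 2: down by d1 = 2 → (0, -11/6)
  seg 3: right by d7 = -1/6 → (-1/6, -11/6)
  seg 4: right by d1 = 2 → (11/6, -11/6)
  seg 5: right by d2 = 1 → (17/6, -11/6)
  seg 6: right by d8 = 2 → (29/6, -11/6)
  seg 7: up by d5 = 37/5 → (29/6, 167/30)
  seg 8: right by d2 = 1 → (35/6, 167/30)

d4 = 2
d5 = 37/5
d6 = 45
d7 = -1/6
d8 = 2
d9 = 32/5
d10 = -55/6
endpoint = (35/6, 167/30)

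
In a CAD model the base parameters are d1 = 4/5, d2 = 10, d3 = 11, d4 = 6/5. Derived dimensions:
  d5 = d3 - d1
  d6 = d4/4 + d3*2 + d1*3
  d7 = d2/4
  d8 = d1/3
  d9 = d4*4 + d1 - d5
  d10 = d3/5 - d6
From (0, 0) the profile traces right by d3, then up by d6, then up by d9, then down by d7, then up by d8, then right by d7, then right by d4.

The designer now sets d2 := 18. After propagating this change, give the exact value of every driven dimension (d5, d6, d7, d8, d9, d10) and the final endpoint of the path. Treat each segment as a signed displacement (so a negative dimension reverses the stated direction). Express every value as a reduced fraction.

Apply edit: d2 := 18
  d5 = d3 - d1 = 51/5
  d6 = d4/4 + d3*2 + d1*3 = 247/10
  d7 = d2/4 = 9/2
  d8 = d1/3 = 4/15
  d9 = d4*4 + d1 - d5 = -23/5
  d10 = d3/5 - d6 = -45/2
Walk from origin (0, 0):
  seg 1: right by d3 = 11 → (11, 0)
  seg 2: up by d6 = 247/10 → (11, 247/10)
  seg 3: up by d9 = -23/5 → (11, 201/10)
  seg 4: down by d7 = 9/2 → (11, 78/5)
  seg 5: up by d8 = 4/15 → (11, 238/15)
  seg 6: right by d7 = 9/2 → (31/2, 238/15)
  seg 7: right by d4 = 6/5 → (167/10, 238/15)

d5 = 51/5
d6 = 247/10
d7 = 9/2
d8 = 4/15
d9 = -23/5
d10 = -45/2
endpoint = (167/10, 238/15)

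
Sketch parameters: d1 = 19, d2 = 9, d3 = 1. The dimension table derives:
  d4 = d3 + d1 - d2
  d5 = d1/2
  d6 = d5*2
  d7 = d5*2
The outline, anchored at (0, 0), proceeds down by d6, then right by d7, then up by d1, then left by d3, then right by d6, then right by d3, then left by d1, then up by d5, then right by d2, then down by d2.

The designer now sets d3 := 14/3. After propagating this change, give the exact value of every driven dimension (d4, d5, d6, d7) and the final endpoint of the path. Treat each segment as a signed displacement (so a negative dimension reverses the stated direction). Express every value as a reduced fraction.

Apply edit: d3 := 14/3
  d4 = d3 + d1 - d2 = 44/3
  d5 = d1/2 = 19/2
  d6 = d5*2 = 19
  d7 = d5*2 = 19
Walk from origin (0, 0):
  seg 1: down by d6 = 19 → (0, -19)
  seg 2: right by d7 = 19 → (19, -19)
  seg 3: up by d1 = 19 → (19, 0)
  seg 4: left by d3 = 14/3 → (43/3, 0)
  seg 5: right by d6 = 19 → (100/3, 0)
  seg 6: right by d3 = 14/3 → (38, 0)
  seg 7: left by d1 = 19 → (19, 0)
  seg 8: up by d5 = 19/2 → (19, 19/2)
  seg 9: right by d2 = 9 → (28, 19/2)
  seg 10: down by d2 = 9 → (28, 1/2)

d4 = 44/3
d5 = 19/2
d6 = 19
d7 = 19
endpoint = (28, 1/2)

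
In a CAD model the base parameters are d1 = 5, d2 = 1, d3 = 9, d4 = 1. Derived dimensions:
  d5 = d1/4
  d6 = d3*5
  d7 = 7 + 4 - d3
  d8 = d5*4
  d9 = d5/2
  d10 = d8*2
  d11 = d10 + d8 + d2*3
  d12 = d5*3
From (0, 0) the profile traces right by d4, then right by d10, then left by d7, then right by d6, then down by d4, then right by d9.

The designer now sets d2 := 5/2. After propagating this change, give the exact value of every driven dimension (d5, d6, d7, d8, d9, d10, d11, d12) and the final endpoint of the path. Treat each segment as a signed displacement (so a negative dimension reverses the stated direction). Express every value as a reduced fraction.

d5 = 5/4
d6 = 45
d7 = 2
d8 = 5
d9 = 5/8
d10 = 10
d11 = 45/2
d12 = 15/4
endpoint = (437/8, -1)

Apply edit: d2 := 5/2
  d5 = d1/4 = 5/4
  d6 = d3*5 = 45
  d7 = 7 + 4 - d3 = 2
  d8 = d5*4 = 5
  d9 = d5/2 = 5/8
  d10 = d8*2 = 10
  d11 = d10 + d8 + d2*3 = 45/2
  d12 = d5*3 = 15/4
Walk from origin (0, 0):
  seg 1: right by d4 = 1 → (1, 0)
  seg 2: right by d10 = 10 → (11, 0)
  seg 3: left by d7 = 2 → (9, 0)
  seg 4: right by d6 = 45 → (54, 0)
  seg 5: down by d4 = 1 → (54, -1)
  seg 6: right by d9 = 5/8 → (437/8, -1)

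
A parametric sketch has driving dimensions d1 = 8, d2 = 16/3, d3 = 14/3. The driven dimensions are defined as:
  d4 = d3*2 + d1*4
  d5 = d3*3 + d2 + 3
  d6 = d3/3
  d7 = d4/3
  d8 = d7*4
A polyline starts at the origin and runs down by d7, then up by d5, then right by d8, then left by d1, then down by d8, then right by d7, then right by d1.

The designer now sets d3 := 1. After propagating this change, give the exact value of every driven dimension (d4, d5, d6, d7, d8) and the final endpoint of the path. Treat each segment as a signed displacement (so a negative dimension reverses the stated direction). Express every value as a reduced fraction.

Apply edit: d3 := 1
  d4 = d3*2 + d1*4 = 34
  d5 = d3*3 + d2 + 3 = 34/3
  d6 = d3/3 = 1/3
  d7 = d4/3 = 34/3
  d8 = d7*4 = 136/3
Walk from origin (0, 0):
  seg 1: down by d7 = 34/3 → (0, -34/3)
  seg 2: up by d5 = 34/3 → (0, 0)
  seg 3: right by d8 = 136/3 → (136/3, 0)
  seg 4: left by d1 = 8 → (112/3, 0)
  seg 5: down by d8 = 136/3 → (112/3, -136/3)
  seg 6: right by d7 = 34/3 → (146/3, -136/3)
  seg 7: right by d1 = 8 → (170/3, -136/3)

d4 = 34
d5 = 34/3
d6 = 1/3
d7 = 34/3
d8 = 136/3
endpoint = (170/3, -136/3)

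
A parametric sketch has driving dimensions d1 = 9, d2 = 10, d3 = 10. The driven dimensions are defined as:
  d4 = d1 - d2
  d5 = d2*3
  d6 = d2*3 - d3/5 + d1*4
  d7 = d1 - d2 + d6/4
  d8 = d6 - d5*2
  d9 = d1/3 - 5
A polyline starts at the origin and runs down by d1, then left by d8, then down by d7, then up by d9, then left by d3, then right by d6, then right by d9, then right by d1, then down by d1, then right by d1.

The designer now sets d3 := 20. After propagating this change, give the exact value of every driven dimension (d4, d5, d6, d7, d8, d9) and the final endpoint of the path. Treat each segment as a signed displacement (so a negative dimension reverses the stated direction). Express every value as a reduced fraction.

d4 = -1
d5 = 30
d6 = 62
d7 = 29/2
d8 = 2
d9 = -2
endpoint = (56, -69/2)

Apply edit: d3 := 20
  d4 = d1 - d2 = -1
  d5 = d2*3 = 30
  d6 = d2*3 - d3/5 + d1*4 = 62
  d7 = d1 - d2 + d6/4 = 29/2
  d8 = d6 - d5*2 = 2
  d9 = d1/3 - 5 = -2
Walk from origin (0, 0):
  seg 1: down by d1 = 9 → (0, -9)
  seg 2: left by d8 = 2 → (-2, -9)
  seg 3: down by d7 = 29/2 → (-2, -47/2)
  seg 4: up by d9 = -2 → (-2, -51/2)
  seg 5: left by d3 = 20 → (-22, -51/2)
  seg 6: right by d6 = 62 → (40, -51/2)
  seg 7: right by d9 = -2 → (38, -51/2)
  seg 8: right by d1 = 9 → (47, -51/2)
  seg 9: down by d1 = 9 → (47, -69/2)
  seg 10: right by d1 = 9 → (56, -69/2)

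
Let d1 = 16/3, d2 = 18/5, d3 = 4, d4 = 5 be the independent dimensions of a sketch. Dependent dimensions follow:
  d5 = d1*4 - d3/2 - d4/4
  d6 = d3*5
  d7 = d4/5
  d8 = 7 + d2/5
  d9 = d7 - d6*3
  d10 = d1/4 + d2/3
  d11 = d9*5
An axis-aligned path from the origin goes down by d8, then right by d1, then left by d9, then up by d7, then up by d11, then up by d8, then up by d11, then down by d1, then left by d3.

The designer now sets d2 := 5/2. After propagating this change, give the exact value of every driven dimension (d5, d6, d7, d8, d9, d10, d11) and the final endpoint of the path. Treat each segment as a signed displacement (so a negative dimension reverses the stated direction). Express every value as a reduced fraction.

Apply edit: d2 := 5/2
  d5 = d1*4 - d3/2 - d4/4 = 217/12
  d6 = d3*5 = 20
  d7 = d4/5 = 1
  d8 = 7 + d2/5 = 15/2
  d9 = d7 - d6*3 = -59
  d10 = d1/4 + d2/3 = 13/6
  d11 = d9*5 = -295
Walk from origin (0, 0):
  seg 1: down by d8 = 15/2 → (0, -15/2)
  seg 2: right by d1 = 16/3 → (16/3, -15/2)
  seg 3: left by d9 = -59 → (193/3, -15/2)
  seg 4: up by d7 = 1 → (193/3, -13/2)
  seg 5: up by d11 = -295 → (193/3, -603/2)
  seg 6: up by d8 = 15/2 → (193/3, -294)
  seg 7: up by d11 = -295 → (193/3, -589)
  seg 8: down by d1 = 16/3 → (193/3, -1783/3)
  seg 9: left by d3 = 4 → (181/3, -1783/3)

d5 = 217/12
d6 = 20
d7 = 1
d8 = 15/2
d9 = -59
d10 = 13/6
d11 = -295
endpoint = (181/3, -1783/3)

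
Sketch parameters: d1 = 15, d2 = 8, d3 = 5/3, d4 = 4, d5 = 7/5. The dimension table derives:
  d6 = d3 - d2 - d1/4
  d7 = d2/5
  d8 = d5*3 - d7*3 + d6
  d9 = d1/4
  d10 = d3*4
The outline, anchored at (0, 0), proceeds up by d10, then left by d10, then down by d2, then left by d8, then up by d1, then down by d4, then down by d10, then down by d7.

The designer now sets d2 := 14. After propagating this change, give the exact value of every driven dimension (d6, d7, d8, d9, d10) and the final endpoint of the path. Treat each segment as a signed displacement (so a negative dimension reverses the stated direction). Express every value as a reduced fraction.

d6 = -193/12
d7 = 14/5
d8 = -1217/60
d9 = 15/4
d10 = 20/3
endpoint = (817/60, -29/5)

Apply edit: d2 := 14
  d6 = d3 - d2 - d1/4 = -193/12
  d7 = d2/5 = 14/5
  d8 = d5*3 - d7*3 + d6 = -1217/60
  d9 = d1/4 = 15/4
  d10 = d3*4 = 20/3
Walk from origin (0, 0):
  seg 1: up by d10 = 20/3 → (0, 20/3)
  seg 2: left by d10 = 20/3 → (-20/3, 20/3)
  seg 3: down by d2 = 14 → (-20/3, -22/3)
  seg 4: left by d8 = -1217/60 → (817/60, -22/3)
  seg 5: up by d1 = 15 → (817/60, 23/3)
  seg 6: down by d4 = 4 → (817/60, 11/3)
  seg 7: down by d10 = 20/3 → (817/60, -3)
  seg 8: down by d7 = 14/5 → (817/60, -29/5)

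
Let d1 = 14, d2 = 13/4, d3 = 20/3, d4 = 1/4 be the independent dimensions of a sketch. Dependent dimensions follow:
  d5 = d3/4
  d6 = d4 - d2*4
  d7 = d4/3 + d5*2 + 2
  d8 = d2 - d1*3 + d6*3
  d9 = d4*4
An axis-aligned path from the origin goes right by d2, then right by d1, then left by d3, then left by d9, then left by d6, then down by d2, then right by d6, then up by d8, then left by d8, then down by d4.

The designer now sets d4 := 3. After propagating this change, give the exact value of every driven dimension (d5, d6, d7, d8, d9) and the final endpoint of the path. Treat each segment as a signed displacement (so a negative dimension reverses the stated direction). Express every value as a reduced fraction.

Apply edit: d4 := 3
  d5 = d3/4 = 5/3
  d6 = d4 - d2*4 = -10
  d7 = d4/3 + d5*2 + 2 = 19/3
  d8 = d2 - d1*3 + d6*3 = -275/4
  d9 = d4*4 = 12
Walk from origin (0, 0):
  seg 1: right by d2 = 13/4 → (13/4, 0)
  seg 2: right by d1 = 14 → (69/4, 0)
  seg 3: left by d3 = 20/3 → (127/12, 0)
  seg 4: left by d9 = 12 → (-17/12, 0)
  seg 5: left by d6 = -10 → (103/12, 0)
  seg 6: down by d2 = 13/4 → (103/12, -13/4)
  seg 7: right by d6 = -10 → (-17/12, -13/4)
  seg 8: up by d8 = -275/4 → (-17/12, -72)
  seg 9: left by d8 = -275/4 → (202/3, -72)
  seg 10: down by d4 = 3 → (202/3, -75)

d5 = 5/3
d6 = -10
d7 = 19/3
d8 = -275/4
d9 = 12
endpoint = (202/3, -75)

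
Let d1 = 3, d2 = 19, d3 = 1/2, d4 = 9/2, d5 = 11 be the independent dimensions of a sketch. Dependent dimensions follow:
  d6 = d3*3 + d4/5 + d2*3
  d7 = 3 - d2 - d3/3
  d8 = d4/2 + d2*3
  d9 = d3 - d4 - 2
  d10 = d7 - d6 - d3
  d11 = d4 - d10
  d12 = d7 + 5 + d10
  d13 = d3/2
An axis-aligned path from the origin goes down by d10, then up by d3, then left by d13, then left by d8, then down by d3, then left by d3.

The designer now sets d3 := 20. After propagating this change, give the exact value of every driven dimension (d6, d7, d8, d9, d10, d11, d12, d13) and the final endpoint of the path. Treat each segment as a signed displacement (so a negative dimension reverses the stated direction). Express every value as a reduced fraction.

Apply edit: d3 := 20
  d6 = d3*3 + d4/5 + d2*3 = 1179/10
  d7 = 3 - d2 - d3/3 = -68/3
  d8 = d4/2 + d2*3 = 237/4
  d9 = d3 - d4 - 2 = 27/2
  d10 = d7 - d6 - d3 = -4817/30
  d11 = d4 - d10 = 2476/15
  d12 = d7 + 5 + d10 = -5347/30
  d13 = d3/2 = 10
Walk from origin (0, 0):
  seg 1: down by d10 = -4817/30 → (0, 4817/30)
  seg 2: up by d3 = 20 → (0, 5417/30)
  seg 3: left by d13 = 10 → (-10, 5417/30)
  seg 4: left by d8 = 237/4 → (-277/4, 5417/30)
  seg 5: down by d3 = 20 → (-277/4, 4817/30)
  seg 6: left by d3 = 20 → (-357/4, 4817/30)

d6 = 1179/10
d7 = -68/3
d8 = 237/4
d9 = 27/2
d10 = -4817/30
d11 = 2476/15
d12 = -5347/30
d13 = 10
endpoint = (-357/4, 4817/30)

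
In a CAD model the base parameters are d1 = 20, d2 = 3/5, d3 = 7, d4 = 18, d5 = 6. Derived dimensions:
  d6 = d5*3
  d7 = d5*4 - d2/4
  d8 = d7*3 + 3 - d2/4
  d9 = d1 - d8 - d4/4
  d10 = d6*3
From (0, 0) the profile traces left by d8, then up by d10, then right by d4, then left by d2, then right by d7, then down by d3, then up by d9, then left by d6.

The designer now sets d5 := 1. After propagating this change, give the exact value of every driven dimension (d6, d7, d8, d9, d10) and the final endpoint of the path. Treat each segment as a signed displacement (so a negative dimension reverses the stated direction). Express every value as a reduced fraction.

d6 = 3
d7 = 77/20
d8 = 72/5
d9 = 11/10
d10 = 9
endpoint = (77/20, 31/10)

Apply edit: d5 := 1
  d6 = d5*3 = 3
  d7 = d5*4 - d2/4 = 77/20
  d8 = d7*3 + 3 - d2/4 = 72/5
  d9 = d1 - d8 - d4/4 = 11/10
  d10 = d6*3 = 9
Walk from origin (0, 0):
  seg 1: left by d8 = 72/5 → (-72/5, 0)
  seg 2: up by d10 = 9 → (-72/5, 9)
  seg 3: right by d4 = 18 → (18/5, 9)
  seg 4: left by d2 = 3/5 → (3, 9)
  seg 5: right by d7 = 77/20 → (137/20, 9)
  seg 6: down by d3 = 7 → (137/20, 2)
  seg 7: up by d9 = 11/10 → (137/20, 31/10)
  seg 8: left by d6 = 3 → (77/20, 31/10)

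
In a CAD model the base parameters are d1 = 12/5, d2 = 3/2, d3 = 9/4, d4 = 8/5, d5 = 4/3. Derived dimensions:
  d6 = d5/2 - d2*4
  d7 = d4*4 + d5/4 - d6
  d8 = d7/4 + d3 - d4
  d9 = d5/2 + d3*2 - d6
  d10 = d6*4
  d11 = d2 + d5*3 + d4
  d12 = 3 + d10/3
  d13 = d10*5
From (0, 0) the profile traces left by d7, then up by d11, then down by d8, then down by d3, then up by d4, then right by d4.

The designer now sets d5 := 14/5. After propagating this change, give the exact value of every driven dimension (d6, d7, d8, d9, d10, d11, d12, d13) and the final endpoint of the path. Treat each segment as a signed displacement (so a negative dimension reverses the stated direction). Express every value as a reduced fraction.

Apply edit: d5 := 14/5
  d6 = d5/2 - d2*4 = -23/5
  d7 = d4*4 + d5/4 - d6 = 117/10
  d8 = d7/4 + d3 - d4 = 143/40
  d9 = d5/2 + d3*2 - d6 = 21/2
  d10 = d6*4 = -92/5
  d11 = d2 + d5*3 + d4 = 23/2
  d12 = 3 + d10/3 = -47/15
  d13 = d10*5 = -92
Walk from origin (0, 0):
  seg 1: left by d7 = 117/10 → (-117/10, 0)
  seg 2: up by d11 = 23/2 → (-117/10, 23/2)
  seg 3: down by d8 = 143/40 → (-117/10, 317/40)
  seg 4: down by d3 = 9/4 → (-117/10, 227/40)
  seg 5: up by d4 = 8/5 → (-117/10, 291/40)
  seg 6: right by d4 = 8/5 → (-101/10, 291/40)

d6 = -23/5
d7 = 117/10
d8 = 143/40
d9 = 21/2
d10 = -92/5
d11 = 23/2
d12 = -47/15
d13 = -92
endpoint = (-101/10, 291/40)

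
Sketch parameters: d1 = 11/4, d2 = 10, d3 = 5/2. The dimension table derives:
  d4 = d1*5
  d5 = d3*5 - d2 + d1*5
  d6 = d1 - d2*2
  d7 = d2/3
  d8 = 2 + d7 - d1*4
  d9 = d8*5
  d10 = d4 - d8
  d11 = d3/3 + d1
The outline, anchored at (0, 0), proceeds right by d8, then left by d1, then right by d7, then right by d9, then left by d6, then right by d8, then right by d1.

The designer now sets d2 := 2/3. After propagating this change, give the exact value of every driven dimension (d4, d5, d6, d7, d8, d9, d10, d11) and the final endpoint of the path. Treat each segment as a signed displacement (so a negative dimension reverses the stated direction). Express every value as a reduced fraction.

Apply edit: d2 := 2/3
  d4 = d1*5 = 55/4
  d5 = d3*5 - d2 + d1*5 = 307/12
  d6 = d1 - d2*2 = 17/12
  d7 = d2/3 = 2/9
  d8 = 2 + d7 - d1*4 = -79/9
  d9 = d8*5 = -395/9
  d10 = d4 - d8 = 811/36
  d11 = d3/3 + d1 = 43/12
Walk from origin (0, 0):
  seg 1: right by d8 = -79/9 → (-79/9, 0)
  seg 2: left by d1 = 11/4 → (-415/36, 0)
  seg 3: right by d7 = 2/9 → (-407/36, 0)
  seg 4: right by d9 = -395/9 → (-1987/36, 0)
  seg 5: left by d6 = 17/12 → (-1019/18, 0)
  seg 6: right by d8 = -79/9 → (-1177/18, 0)
  seg 7: right by d1 = 11/4 → (-2255/36, 0)

d4 = 55/4
d5 = 307/12
d6 = 17/12
d7 = 2/9
d8 = -79/9
d9 = -395/9
d10 = 811/36
d11 = 43/12
endpoint = (-2255/36, 0)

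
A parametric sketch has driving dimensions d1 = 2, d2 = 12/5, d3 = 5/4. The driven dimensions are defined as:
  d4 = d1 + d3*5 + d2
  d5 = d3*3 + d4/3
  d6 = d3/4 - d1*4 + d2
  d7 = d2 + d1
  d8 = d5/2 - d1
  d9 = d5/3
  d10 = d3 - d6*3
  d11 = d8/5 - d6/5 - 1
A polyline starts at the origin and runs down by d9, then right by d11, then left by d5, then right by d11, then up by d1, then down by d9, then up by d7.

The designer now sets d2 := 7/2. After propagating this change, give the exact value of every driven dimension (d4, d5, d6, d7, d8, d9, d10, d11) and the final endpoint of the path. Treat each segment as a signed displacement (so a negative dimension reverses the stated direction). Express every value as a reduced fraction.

Apply edit: d2 := 7/2
  d4 = d1 + d3*5 + d2 = 47/4
  d5 = d3*3 + d4/3 = 23/3
  d6 = d3/4 - d1*4 + d2 = -67/16
  d7 = d2 + d1 = 11/2
  d8 = d5/2 - d1 = 11/6
  d9 = d5/3 = 23/9
  d10 = d3 - d6*3 = 221/16
  d11 = d8/5 - d6/5 - 1 = 49/240
Walk from origin (0, 0):
  seg 1: down by d9 = 23/9 → (0, -23/9)
  seg 2: right by d11 = 49/240 → (49/240, -23/9)
  seg 3: left by d5 = 23/3 → (-597/80, -23/9)
  seg 4: right by d11 = 49/240 → (-871/120, -23/9)
  seg 5: up by d1 = 2 → (-871/120, -5/9)
  seg 6: down by d9 = 23/9 → (-871/120, -28/9)
  seg 7: up by d7 = 11/2 → (-871/120, 43/18)

d4 = 47/4
d5 = 23/3
d6 = -67/16
d7 = 11/2
d8 = 11/6
d9 = 23/9
d10 = 221/16
d11 = 49/240
endpoint = (-871/120, 43/18)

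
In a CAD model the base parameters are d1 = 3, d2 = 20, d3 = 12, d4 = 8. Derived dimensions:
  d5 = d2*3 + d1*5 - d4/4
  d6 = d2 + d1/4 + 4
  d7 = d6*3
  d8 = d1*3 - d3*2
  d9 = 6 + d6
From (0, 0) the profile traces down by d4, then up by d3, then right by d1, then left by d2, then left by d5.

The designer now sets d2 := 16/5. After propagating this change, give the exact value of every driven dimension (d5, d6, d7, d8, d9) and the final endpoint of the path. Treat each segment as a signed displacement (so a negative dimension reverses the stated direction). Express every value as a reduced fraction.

Apply edit: d2 := 16/5
  d5 = d2*3 + d1*5 - d4/4 = 113/5
  d6 = d2 + d1/4 + 4 = 159/20
  d7 = d6*3 = 477/20
  d8 = d1*3 - d3*2 = -15
  d9 = 6 + d6 = 279/20
Walk from origin (0, 0):
  seg 1: down by d4 = 8 → (0, -8)
  seg 2: up by d3 = 12 → (0, 4)
  seg 3: right by d1 = 3 → (3, 4)
  seg 4: left by d2 = 16/5 → (-1/5, 4)
  seg 5: left by d5 = 113/5 → (-114/5, 4)

d5 = 113/5
d6 = 159/20
d7 = 477/20
d8 = -15
d9 = 279/20
endpoint = (-114/5, 4)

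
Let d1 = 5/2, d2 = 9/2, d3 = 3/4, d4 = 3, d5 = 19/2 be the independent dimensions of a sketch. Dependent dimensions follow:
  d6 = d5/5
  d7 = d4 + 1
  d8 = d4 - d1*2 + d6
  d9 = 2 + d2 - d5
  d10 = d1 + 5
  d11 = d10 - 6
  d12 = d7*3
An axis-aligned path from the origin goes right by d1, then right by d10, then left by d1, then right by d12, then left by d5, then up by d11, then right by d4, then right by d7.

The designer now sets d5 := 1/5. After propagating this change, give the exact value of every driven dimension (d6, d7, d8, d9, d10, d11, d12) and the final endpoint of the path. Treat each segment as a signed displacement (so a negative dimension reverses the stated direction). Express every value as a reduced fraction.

Apply edit: d5 := 1/5
  d6 = d5/5 = 1/25
  d7 = d4 + 1 = 4
  d8 = d4 - d1*2 + d6 = -49/25
  d9 = 2 + d2 - d5 = 63/10
  d10 = d1 + 5 = 15/2
  d11 = d10 - 6 = 3/2
  d12 = d7*3 = 12
Walk from origin (0, 0):
  seg 1: right by d1 = 5/2 → (5/2, 0)
  seg 2: right by d10 = 15/2 → (10, 0)
  seg 3: left by d1 = 5/2 → (15/2, 0)
  seg 4: right by d12 = 12 → (39/2, 0)
  seg 5: left by d5 = 1/5 → (193/10, 0)
  seg 6: up by d11 = 3/2 → (193/10, 3/2)
  seg 7: right by d4 = 3 → (223/10, 3/2)
  seg 8: right by d7 = 4 → (263/10, 3/2)

d6 = 1/25
d7 = 4
d8 = -49/25
d9 = 63/10
d10 = 15/2
d11 = 3/2
d12 = 12
endpoint = (263/10, 3/2)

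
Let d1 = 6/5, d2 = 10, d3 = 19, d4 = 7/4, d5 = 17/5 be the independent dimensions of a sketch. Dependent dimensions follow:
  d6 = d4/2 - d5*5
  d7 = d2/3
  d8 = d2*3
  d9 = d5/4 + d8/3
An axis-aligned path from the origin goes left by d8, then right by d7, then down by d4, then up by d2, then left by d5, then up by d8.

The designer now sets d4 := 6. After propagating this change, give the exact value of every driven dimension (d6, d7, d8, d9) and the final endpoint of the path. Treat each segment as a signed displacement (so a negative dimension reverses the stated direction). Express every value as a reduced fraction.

d6 = -14
d7 = 10/3
d8 = 30
d9 = 217/20
endpoint = (-451/15, 34)

Apply edit: d4 := 6
  d6 = d4/2 - d5*5 = -14
  d7 = d2/3 = 10/3
  d8 = d2*3 = 30
  d9 = d5/4 + d8/3 = 217/20
Walk from origin (0, 0):
  seg 1: left by d8 = 30 → (-30, 0)
  seg 2: right by d7 = 10/3 → (-80/3, 0)
  seg 3: down by d4 = 6 → (-80/3, -6)
  seg 4: up by d2 = 10 → (-80/3, 4)
  seg 5: left by d5 = 17/5 → (-451/15, 4)
  seg 6: up by d8 = 30 → (-451/15, 34)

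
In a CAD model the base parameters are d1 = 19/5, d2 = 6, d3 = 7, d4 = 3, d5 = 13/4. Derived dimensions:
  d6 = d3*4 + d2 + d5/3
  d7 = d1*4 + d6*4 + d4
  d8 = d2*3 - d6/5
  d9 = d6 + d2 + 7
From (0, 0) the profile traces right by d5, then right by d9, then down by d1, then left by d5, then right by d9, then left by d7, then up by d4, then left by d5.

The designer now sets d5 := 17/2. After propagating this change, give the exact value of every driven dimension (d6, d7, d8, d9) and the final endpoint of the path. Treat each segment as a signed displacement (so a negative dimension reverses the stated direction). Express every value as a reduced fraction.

Apply edit: d5 := 17/2
  d6 = d3*4 + d2 + d5/3 = 221/6
  d7 = d1*4 + d6*4 + d4 = 2483/15
  d8 = d2*3 - d6/5 = 319/30
  d9 = d6 + d2 + 7 = 299/6
Walk from origin (0, 0):
  seg 1: right by d5 = 17/2 → (17/2, 0)
  seg 2: right by d9 = 299/6 → (175/3, 0)
  seg 3: down by d1 = 19/5 → (175/3, -19/5)
  seg 4: left by d5 = 17/2 → (299/6, -19/5)
  seg 5: right by d9 = 299/6 → (299/3, -19/5)
  seg 6: left by d7 = 2483/15 → (-988/15, -19/5)
  seg 7: up by d4 = 3 → (-988/15, -4/5)
  seg 8: left by d5 = 17/2 → (-2231/30, -4/5)

d6 = 221/6
d7 = 2483/15
d8 = 319/30
d9 = 299/6
endpoint = (-2231/30, -4/5)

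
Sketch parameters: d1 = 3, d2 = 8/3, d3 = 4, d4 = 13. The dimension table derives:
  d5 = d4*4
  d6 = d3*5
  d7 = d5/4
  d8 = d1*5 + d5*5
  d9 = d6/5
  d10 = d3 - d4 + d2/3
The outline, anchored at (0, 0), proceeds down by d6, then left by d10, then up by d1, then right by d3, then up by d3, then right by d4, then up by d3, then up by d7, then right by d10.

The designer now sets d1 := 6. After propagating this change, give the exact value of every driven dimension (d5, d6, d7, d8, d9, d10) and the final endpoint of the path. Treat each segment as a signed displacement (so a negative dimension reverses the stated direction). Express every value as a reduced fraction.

d5 = 52
d6 = 20
d7 = 13
d8 = 290
d9 = 4
d10 = -73/9
endpoint = (17, 7)

Apply edit: d1 := 6
  d5 = d4*4 = 52
  d6 = d3*5 = 20
  d7 = d5/4 = 13
  d8 = d1*5 + d5*5 = 290
  d9 = d6/5 = 4
  d10 = d3 - d4 + d2/3 = -73/9
Walk from origin (0, 0):
  seg 1: down by d6 = 20 → (0, -20)
  seg 2: left by d10 = -73/9 → (73/9, -20)
  seg 3: up by d1 = 6 → (73/9, -14)
  seg 4: right by d3 = 4 → (109/9, -14)
  seg 5: up by d3 = 4 → (109/9, -10)
  seg 6: right by d4 = 13 → (226/9, -10)
  seg 7: up by d3 = 4 → (226/9, -6)
  seg 8: up by d7 = 13 → (226/9, 7)
  seg 9: right by d10 = -73/9 → (17, 7)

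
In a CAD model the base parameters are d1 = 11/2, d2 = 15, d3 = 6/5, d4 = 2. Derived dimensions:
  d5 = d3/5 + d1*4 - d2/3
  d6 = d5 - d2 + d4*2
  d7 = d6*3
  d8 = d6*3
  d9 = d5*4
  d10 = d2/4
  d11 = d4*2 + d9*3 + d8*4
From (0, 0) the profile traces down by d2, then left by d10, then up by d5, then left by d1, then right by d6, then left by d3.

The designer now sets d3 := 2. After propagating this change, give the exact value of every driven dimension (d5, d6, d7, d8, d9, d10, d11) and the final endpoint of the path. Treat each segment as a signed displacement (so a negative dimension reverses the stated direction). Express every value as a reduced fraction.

d5 = 87/5
d6 = 32/5
d7 = 96/5
d8 = 96/5
d9 = 348/5
d10 = 15/4
d11 = 1448/5
endpoint = (-97/20, 12/5)

Apply edit: d3 := 2
  d5 = d3/5 + d1*4 - d2/3 = 87/5
  d6 = d5 - d2 + d4*2 = 32/5
  d7 = d6*3 = 96/5
  d8 = d6*3 = 96/5
  d9 = d5*4 = 348/5
  d10 = d2/4 = 15/4
  d11 = d4*2 + d9*3 + d8*4 = 1448/5
Walk from origin (0, 0):
  seg 1: down by d2 = 15 → (0, -15)
  seg 2: left by d10 = 15/4 → (-15/4, -15)
  seg 3: up by d5 = 87/5 → (-15/4, 12/5)
  seg 4: left by d1 = 11/2 → (-37/4, 12/5)
  seg 5: right by d6 = 32/5 → (-57/20, 12/5)
  seg 6: left by d3 = 2 → (-97/20, 12/5)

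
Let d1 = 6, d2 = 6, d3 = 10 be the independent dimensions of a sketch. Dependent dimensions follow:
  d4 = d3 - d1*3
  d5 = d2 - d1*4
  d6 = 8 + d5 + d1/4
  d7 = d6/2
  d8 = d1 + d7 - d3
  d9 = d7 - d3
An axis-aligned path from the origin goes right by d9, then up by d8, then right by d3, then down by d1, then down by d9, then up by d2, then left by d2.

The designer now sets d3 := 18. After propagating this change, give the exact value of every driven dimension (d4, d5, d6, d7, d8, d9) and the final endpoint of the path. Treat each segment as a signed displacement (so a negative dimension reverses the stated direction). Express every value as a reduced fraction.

Apply edit: d3 := 18
  d4 = d3 - d1*3 = 0
  d5 = d2 - d1*4 = -18
  d6 = 8 + d5 + d1/4 = -17/2
  d7 = d6/2 = -17/4
  d8 = d1 + d7 - d3 = -65/4
  d9 = d7 - d3 = -89/4
Walk from origin (0, 0):
  seg 1: right by d9 = -89/4 → (-89/4, 0)
  seg 2: up by d8 = -65/4 → (-89/4, -65/4)
  seg 3: right by d3 = 18 → (-17/4, -65/4)
  seg 4: down by d1 = 6 → (-17/4, -89/4)
  seg 5: down by d9 = -89/4 → (-17/4, 0)
  seg 6: up by d2 = 6 → (-17/4, 6)
  seg 7: left by d2 = 6 → (-41/4, 6)

d4 = 0
d5 = -18
d6 = -17/2
d7 = -17/4
d8 = -65/4
d9 = -89/4
endpoint = (-41/4, 6)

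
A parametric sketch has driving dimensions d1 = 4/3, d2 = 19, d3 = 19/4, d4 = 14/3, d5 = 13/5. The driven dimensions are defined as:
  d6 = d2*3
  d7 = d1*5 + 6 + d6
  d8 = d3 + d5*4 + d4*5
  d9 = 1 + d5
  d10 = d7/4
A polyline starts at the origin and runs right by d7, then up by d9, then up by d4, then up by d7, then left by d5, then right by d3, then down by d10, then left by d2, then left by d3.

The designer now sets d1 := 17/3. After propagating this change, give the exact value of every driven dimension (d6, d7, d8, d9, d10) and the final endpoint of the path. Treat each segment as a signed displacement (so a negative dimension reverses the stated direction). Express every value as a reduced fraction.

Apply edit: d1 := 17/3
  d6 = d2*3 = 57
  d7 = d1*5 + 6 + d6 = 274/3
  d8 = d3 + d5*4 + d4*5 = 2309/60
  d9 = 1 + d5 = 18/5
  d10 = d7/4 = 137/6
Walk from origin (0, 0):
  seg 1: right by d7 = 274/3 → (274/3, 0)
  seg 2: up by d9 = 18/5 → (274/3, 18/5)
  seg 3: up by d4 = 14/3 → (274/3, 124/15)
  seg 4: up by d7 = 274/3 → (274/3, 498/5)
  seg 5: left by d5 = 13/5 → (1331/15, 498/5)
  seg 6: right by d3 = 19/4 → (5609/60, 498/5)
  seg 7: down by d10 = 137/6 → (5609/60, 2303/30)
  seg 8: left by d2 = 19 → (4469/60, 2303/30)
  seg 9: left by d3 = 19/4 → (1046/15, 2303/30)

d6 = 57
d7 = 274/3
d8 = 2309/60
d9 = 18/5
d10 = 137/6
endpoint = (1046/15, 2303/30)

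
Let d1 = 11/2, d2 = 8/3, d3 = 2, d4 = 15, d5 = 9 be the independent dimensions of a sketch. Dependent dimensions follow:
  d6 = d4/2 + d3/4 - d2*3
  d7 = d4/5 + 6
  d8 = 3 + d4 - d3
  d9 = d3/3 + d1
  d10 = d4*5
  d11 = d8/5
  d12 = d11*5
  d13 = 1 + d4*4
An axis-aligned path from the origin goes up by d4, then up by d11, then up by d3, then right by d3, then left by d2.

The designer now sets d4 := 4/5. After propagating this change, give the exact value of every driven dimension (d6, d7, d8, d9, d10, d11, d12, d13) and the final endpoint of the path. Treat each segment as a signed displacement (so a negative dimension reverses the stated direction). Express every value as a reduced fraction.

Apply edit: d4 := 4/5
  d6 = d4/2 + d3/4 - d2*3 = -71/10
  d7 = d4/5 + 6 = 154/25
  d8 = 3 + d4 - d3 = 9/5
  d9 = d3/3 + d1 = 37/6
  d10 = d4*5 = 4
  d11 = d8/5 = 9/25
  d12 = d11*5 = 9/5
  d13 = 1 + d4*4 = 21/5
Walk from origin (0, 0):
  seg 1: up by d4 = 4/5 → (0, 4/5)
  seg 2: up by d11 = 9/25 → (0, 29/25)
  seg 3: up by d3 = 2 → (0, 79/25)
  seg 4: right by d3 = 2 → (2, 79/25)
  seg 5: left by d2 = 8/3 → (-2/3, 79/25)

d6 = -71/10
d7 = 154/25
d8 = 9/5
d9 = 37/6
d10 = 4
d11 = 9/25
d12 = 9/5
d13 = 21/5
endpoint = (-2/3, 79/25)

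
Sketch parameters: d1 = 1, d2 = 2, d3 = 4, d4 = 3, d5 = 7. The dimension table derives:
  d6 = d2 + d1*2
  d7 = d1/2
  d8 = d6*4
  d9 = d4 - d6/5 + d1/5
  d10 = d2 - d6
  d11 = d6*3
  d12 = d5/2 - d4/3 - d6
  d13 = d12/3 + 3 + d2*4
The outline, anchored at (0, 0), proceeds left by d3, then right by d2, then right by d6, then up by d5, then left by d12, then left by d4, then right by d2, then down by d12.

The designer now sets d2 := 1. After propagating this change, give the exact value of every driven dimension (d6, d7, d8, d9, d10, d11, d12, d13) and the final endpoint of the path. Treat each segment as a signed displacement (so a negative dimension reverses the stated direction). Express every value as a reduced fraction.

d6 = 3
d7 = 1/2
d8 = 12
d9 = 13/5
d10 = -2
d11 = 9
d12 = -1/2
d13 = 41/6
endpoint = (-3/2, 15/2)

Apply edit: d2 := 1
  d6 = d2 + d1*2 = 3
  d7 = d1/2 = 1/2
  d8 = d6*4 = 12
  d9 = d4 - d6/5 + d1/5 = 13/5
  d10 = d2 - d6 = -2
  d11 = d6*3 = 9
  d12 = d5/2 - d4/3 - d6 = -1/2
  d13 = d12/3 + 3 + d2*4 = 41/6
Walk from origin (0, 0):
  seg 1: left by d3 = 4 → (-4, 0)
  seg 2: right by d2 = 1 → (-3, 0)
  seg 3: right by d6 = 3 → (0, 0)
  seg 4: up by d5 = 7 → (0, 7)
  seg 5: left by d12 = -1/2 → (1/2, 7)
  seg 6: left by d4 = 3 → (-5/2, 7)
  seg 7: right by d2 = 1 → (-3/2, 7)
  seg 8: down by d12 = -1/2 → (-3/2, 15/2)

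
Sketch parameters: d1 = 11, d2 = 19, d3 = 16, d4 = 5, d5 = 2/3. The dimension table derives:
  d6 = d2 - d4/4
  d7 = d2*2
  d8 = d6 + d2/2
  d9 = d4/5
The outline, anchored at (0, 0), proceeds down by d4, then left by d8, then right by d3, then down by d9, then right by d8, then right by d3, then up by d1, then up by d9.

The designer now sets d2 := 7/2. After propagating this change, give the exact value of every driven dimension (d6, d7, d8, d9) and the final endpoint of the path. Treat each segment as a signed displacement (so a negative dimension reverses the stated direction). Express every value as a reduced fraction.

Apply edit: d2 := 7/2
  d6 = d2 - d4/4 = 9/4
  d7 = d2*2 = 7
  d8 = d6 + d2/2 = 4
  d9 = d4/5 = 1
Walk from origin (0, 0):
  seg 1: down by d4 = 5 → (0, -5)
  seg 2: left by d8 = 4 → (-4, -5)
  seg 3: right by d3 = 16 → (12, -5)
  seg 4: down by d9 = 1 → (12, -6)
  seg 5: right by d8 = 4 → (16, -6)
  seg 6: right by d3 = 16 → (32, -6)
  seg 7: up by d1 = 11 → (32, 5)
  seg 8: up by d9 = 1 → (32, 6)

d6 = 9/4
d7 = 7
d8 = 4
d9 = 1
endpoint = (32, 6)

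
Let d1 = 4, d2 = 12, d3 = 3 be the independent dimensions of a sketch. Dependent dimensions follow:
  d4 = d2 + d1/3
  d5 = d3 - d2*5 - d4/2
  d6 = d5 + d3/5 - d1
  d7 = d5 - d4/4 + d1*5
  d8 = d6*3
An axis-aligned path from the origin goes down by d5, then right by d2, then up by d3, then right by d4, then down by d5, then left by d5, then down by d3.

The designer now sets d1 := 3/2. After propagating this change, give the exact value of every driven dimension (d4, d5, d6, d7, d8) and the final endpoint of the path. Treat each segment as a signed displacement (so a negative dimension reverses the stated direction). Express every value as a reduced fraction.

Apply edit: d1 := 3/2
  d4 = d2 + d1/3 = 25/2
  d5 = d3 - d2*5 - d4/2 = -253/4
  d6 = d5 + d3/5 - d1 = -1283/20
  d7 = d5 - d4/4 + d1*5 = -471/8
  d8 = d6*3 = -3849/20
Walk from origin (0, 0):
  seg 1: down by d5 = -253/4 → (0, 253/4)
  seg 2: right by d2 = 12 → (12, 253/4)
  seg 3: up by d3 = 3 → (12, 265/4)
  seg 4: right by d4 = 25/2 → (49/2, 265/4)
  seg 5: down by d5 = -253/4 → (49/2, 259/2)
  seg 6: left by d5 = -253/4 → (351/4, 259/2)
  seg 7: down by d3 = 3 → (351/4, 253/2)

d4 = 25/2
d5 = -253/4
d6 = -1283/20
d7 = -471/8
d8 = -3849/20
endpoint = (351/4, 253/2)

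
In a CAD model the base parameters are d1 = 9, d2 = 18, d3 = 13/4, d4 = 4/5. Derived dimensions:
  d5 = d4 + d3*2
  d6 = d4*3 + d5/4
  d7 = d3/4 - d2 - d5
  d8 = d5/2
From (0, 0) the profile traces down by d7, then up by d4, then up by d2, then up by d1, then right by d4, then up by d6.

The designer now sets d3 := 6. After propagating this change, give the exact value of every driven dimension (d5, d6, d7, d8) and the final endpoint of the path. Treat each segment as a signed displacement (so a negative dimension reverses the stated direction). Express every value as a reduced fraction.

d5 = 64/5
d6 = 28/5
d7 = -293/10
d8 = 32/5
endpoint = (4/5, 627/10)

Apply edit: d3 := 6
  d5 = d4 + d3*2 = 64/5
  d6 = d4*3 + d5/4 = 28/5
  d7 = d3/4 - d2 - d5 = -293/10
  d8 = d5/2 = 32/5
Walk from origin (0, 0):
  seg 1: down by d7 = -293/10 → (0, 293/10)
  seg 2: up by d4 = 4/5 → (0, 301/10)
  seg 3: up by d2 = 18 → (0, 481/10)
  seg 4: up by d1 = 9 → (0, 571/10)
  seg 5: right by d4 = 4/5 → (4/5, 571/10)
  seg 6: up by d6 = 28/5 → (4/5, 627/10)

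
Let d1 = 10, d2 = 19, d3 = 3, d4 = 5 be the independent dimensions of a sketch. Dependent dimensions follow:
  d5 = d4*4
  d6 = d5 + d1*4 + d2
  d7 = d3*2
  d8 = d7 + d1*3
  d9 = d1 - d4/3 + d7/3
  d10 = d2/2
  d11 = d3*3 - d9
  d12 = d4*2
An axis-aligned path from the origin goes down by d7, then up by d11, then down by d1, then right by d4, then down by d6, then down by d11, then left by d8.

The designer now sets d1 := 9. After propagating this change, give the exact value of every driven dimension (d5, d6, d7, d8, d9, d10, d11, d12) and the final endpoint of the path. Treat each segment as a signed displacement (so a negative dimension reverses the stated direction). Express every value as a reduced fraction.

Apply edit: d1 := 9
  d5 = d4*4 = 20
  d6 = d5 + d1*4 + d2 = 75
  d7 = d3*2 = 6
  d8 = d7 + d1*3 = 33
  d9 = d1 - d4/3 + d7/3 = 28/3
  d10 = d2/2 = 19/2
  d11 = d3*3 - d9 = -1/3
  d12 = d4*2 = 10
Walk from origin (0, 0):
  seg 1: down by d7 = 6 → (0, -6)
  seg 2: up by d11 = -1/3 → (0, -19/3)
  seg 3: down by d1 = 9 → (0, -46/3)
  seg 4: right by d4 = 5 → (5, -46/3)
  seg 5: down by d6 = 75 → (5, -271/3)
  seg 6: down by d11 = -1/3 → (5, -90)
  seg 7: left by d8 = 33 → (-28, -90)

d5 = 20
d6 = 75
d7 = 6
d8 = 33
d9 = 28/3
d10 = 19/2
d11 = -1/3
d12 = 10
endpoint = (-28, -90)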